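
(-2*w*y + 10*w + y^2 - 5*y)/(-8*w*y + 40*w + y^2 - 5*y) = (-2*w + y)/(-8*w + y)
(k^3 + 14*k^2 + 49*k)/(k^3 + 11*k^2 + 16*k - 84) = k*(k + 7)/(k^2 + 4*k - 12)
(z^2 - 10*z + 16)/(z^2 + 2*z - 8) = (z - 8)/(z + 4)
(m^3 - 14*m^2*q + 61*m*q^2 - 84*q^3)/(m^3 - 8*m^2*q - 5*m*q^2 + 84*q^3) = (m - 3*q)/(m + 3*q)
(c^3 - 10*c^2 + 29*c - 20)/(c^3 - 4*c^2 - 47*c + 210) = (c^2 - 5*c + 4)/(c^2 + c - 42)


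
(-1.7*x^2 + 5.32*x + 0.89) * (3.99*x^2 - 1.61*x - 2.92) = -6.783*x^4 + 23.9638*x^3 - 0.0501000000000014*x^2 - 16.9673*x - 2.5988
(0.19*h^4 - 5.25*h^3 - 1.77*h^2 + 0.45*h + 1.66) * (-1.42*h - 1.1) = -0.2698*h^5 + 7.246*h^4 + 8.2884*h^3 + 1.308*h^2 - 2.8522*h - 1.826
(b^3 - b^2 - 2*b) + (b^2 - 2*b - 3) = b^3 - 4*b - 3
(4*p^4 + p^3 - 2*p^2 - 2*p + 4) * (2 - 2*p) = -8*p^5 + 6*p^4 + 6*p^3 - 12*p + 8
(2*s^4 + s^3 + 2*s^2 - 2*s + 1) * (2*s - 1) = 4*s^5 + 3*s^3 - 6*s^2 + 4*s - 1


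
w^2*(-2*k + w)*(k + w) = -2*k^2*w^2 - k*w^3 + w^4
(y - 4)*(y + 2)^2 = y^3 - 12*y - 16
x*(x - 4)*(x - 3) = x^3 - 7*x^2 + 12*x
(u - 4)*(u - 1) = u^2 - 5*u + 4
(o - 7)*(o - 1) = o^2 - 8*o + 7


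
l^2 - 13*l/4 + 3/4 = (l - 3)*(l - 1/4)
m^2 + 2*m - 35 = (m - 5)*(m + 7)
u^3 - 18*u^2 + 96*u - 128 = (u - 8)^2*(u - 2)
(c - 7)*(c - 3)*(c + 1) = c^3 - 9*c^2 + 11*c + 21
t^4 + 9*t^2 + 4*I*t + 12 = (t - 3*I)*(t - I)*(t + 2*I)^2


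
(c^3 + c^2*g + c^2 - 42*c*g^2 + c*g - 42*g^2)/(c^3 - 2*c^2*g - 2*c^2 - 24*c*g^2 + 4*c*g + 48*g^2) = (c^2 + 7*c*g + c + 7*g)/(c^2 + 4*c*g - 2*c - 8*g)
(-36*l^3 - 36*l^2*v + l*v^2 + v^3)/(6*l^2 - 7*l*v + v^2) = (6*l^2 + 7*l*v + v^2)/(-l + v)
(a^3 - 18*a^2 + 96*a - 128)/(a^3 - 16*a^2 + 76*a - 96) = (a - 8)/(a - 6)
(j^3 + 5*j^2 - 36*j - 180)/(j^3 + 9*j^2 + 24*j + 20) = (j^2 - 36)/(j^2 + 4*j + 4)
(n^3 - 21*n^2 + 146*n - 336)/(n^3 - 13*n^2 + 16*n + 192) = (n^2 - 13*n + 42)/(n^2 - 5*n - 24)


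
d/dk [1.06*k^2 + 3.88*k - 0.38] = 2.12*k + 3.88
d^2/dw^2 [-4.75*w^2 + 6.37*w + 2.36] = -9.50000000000000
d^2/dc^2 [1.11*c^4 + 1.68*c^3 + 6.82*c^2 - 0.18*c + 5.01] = 13.32*c^2 + 10.08*c + 13.64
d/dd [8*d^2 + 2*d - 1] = 16*d + 2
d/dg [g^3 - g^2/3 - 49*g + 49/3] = 3*g^2 - 2*g/3 - 49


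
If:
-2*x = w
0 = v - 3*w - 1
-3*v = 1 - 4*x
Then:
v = -1/11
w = -4/11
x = 2/11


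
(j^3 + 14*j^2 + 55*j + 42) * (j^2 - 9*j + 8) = j^5 + 5*j^4 - 63*j^3 - 341*j^2 + 62*j + 336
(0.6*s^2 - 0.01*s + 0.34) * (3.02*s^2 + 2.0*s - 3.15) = 1.812*s^4 + 1.1698*s^3 - 0.8832*s^2 + 0.7115*s - 1.071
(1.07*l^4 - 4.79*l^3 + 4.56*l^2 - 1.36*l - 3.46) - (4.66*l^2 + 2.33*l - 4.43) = 1.07*l^4 - 4.79*l^3 - 0.100000000000001*l^2 - 3.69*l + 0.97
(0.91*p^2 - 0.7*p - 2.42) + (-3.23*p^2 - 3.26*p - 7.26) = -2.32*p^2 - 3.96*p - 9.68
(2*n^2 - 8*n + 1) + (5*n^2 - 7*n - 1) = 7*n^2 - 15*n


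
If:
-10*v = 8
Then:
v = -4/5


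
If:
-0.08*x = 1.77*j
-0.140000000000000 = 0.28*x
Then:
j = 0.02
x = -0.50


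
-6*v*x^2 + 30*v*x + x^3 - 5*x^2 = x*(-6*v + x)*(x - 5)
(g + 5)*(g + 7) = g^2 + 12*g + 35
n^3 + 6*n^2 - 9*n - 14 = (n - 2)*(n + 1)*(n + 7)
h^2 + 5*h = h*(h + 5)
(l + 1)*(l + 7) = l^2 + 8*l + 7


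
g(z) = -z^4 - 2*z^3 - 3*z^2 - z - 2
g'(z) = -4*z^3 - 6*z^2 - 6*z - 1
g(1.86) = -39.08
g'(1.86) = -58.66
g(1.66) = -28.67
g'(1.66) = -45.79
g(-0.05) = -1.96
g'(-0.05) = -0.71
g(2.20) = -63.44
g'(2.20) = -85.83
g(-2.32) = -19.82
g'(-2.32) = 30.57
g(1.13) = -11.48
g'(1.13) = -21.21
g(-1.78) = -8.48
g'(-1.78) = 13.23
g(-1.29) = -4.18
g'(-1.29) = 5.34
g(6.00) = -1844.00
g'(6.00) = -1117.00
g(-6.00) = -968.00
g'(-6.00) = 683.00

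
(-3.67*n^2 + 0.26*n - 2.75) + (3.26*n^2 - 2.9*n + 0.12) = -0.41*n^2 - 2.64*n - 2.63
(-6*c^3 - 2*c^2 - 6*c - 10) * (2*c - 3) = -12*c^4 + 14*c^3 - 6*c^2 - 2*c + 30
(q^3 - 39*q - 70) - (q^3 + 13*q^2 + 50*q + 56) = -13*q^2 - 89*q - 126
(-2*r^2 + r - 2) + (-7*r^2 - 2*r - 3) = -9*r^2 - r - 5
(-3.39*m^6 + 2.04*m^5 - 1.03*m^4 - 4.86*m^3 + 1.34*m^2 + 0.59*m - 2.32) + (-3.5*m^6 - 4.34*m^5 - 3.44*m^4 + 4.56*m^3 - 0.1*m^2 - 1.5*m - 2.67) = -6.89*m^6 - 2.3*m^5 - 4.47*m^4 - 0.300000000000001*m^3 + 1.24*m^2 - 0.91*m - 4.99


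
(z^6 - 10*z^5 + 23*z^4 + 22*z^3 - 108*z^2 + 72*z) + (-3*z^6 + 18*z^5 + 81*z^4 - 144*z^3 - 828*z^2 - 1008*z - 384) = -2*z^6 + 8*z^5 + 104*z^4 - 122*z^3 - 936*z^2 - 936*z - 384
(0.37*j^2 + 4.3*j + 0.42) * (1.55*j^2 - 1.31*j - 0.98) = 0.5735*j^4 + 6.1803*j^3 - 5.3446*j^2 - 4.7642*j - 0.4116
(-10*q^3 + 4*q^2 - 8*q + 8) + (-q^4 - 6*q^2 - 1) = -q^4 - 10*q^3 - 2*q^2 - 8*q + 7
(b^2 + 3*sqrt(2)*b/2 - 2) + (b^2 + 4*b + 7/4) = 2*b^2 + 3*sqrt(2)*b/2 + 4*b - 1/4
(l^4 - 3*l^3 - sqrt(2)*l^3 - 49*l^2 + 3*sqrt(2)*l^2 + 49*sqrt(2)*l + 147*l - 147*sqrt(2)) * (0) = 0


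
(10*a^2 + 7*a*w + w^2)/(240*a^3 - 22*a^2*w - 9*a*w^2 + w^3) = (2*a + w)/(48*a^2 - 14*a*w + w^2)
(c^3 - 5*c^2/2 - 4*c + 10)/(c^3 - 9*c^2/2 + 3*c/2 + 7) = (2*c^2 - c - 10)/(2*c^2 - 5*c - 7)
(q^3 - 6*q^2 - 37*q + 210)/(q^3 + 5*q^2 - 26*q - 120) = (q - 7)/(q + 4)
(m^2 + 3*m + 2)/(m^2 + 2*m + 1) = (m + 2)/(m + 1)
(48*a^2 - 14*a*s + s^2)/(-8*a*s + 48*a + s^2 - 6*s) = (-6*a + s)/(s - 6)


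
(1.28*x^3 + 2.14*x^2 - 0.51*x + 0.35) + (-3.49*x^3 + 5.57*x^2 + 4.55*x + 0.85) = -2.21*x^3 + 7.71*x^2 + 4.04*x + 1.2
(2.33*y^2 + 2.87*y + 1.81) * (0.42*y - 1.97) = 0.9786*y^3 - 3.3847*y^2 - 4.8937*y - 3.5657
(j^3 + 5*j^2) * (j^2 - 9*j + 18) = j^5 - 4*j^4 - 27*j^3 + 90*j^2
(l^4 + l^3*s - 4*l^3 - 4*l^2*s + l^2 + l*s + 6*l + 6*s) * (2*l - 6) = 2*l^5 + 2*l^4*s - 14*l^4 - 14*l^3*s + 26*l^3 + 26*l^2*s + 6*l^2 + 6*l*s - 36*l - 36*s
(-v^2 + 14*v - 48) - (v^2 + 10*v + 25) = -2*v^2 + 4*v - 73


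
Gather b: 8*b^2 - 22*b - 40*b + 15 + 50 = 8*b^2 - 62*b + 65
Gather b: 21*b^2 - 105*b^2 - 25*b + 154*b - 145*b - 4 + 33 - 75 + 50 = -84*b^2 - 16*b + 4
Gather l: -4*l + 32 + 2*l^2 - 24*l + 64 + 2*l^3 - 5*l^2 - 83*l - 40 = 2*l^3 - 3*l^2 - 111*l + 56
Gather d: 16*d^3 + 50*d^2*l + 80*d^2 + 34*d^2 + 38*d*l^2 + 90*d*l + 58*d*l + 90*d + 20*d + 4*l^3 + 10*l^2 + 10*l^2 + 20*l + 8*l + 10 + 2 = 16*d^3 + d^2*(50*l + 114) + d*(38*l^2 + 148*l + 110) + 4*l^3 + 20*l^2 + 28*l + 12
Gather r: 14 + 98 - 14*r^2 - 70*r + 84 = -14*r^2 - 70*r + 196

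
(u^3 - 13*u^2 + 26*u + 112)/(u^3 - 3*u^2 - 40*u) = (u^2 - 5*u - 14)/(u*(u + 5))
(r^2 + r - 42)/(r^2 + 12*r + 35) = (r - 6)/(r + 5)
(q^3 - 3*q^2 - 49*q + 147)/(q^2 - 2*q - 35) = (q^2 + 4*q - 21)/(q + 5)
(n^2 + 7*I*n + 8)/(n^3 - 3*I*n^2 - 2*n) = (n + 8*I)/(n*(n - 2*I))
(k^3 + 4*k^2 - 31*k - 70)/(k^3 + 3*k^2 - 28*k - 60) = (k + 7)/(k + 6)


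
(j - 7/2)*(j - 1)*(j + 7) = j^3 + 5*j^2/2 - 28*j + 49/2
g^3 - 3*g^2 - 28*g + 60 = (g - 6)*(g - 2)*(g + 5)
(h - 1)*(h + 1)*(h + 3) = h^3 + 3*h^2 - h - 3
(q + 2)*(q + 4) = q^2 + 6*q + 8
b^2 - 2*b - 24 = (b - 6)*(b + 4)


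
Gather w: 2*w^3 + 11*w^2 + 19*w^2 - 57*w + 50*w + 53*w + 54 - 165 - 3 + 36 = 2*w^3 + 30*w^2 + 46*w - 78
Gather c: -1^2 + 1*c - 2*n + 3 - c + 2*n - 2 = 0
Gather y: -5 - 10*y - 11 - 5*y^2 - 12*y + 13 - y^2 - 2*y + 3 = -6*y^2 - 24*y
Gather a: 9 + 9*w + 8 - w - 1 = 8*w + 16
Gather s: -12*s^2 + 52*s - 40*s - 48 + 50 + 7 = -12*s^2 + 12*s + 9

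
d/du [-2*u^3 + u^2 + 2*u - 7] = -6*u^2 + 2*u + 2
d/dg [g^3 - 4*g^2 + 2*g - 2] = 3*g^2 - 8*g + 2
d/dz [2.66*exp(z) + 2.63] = 2.66*exp(z)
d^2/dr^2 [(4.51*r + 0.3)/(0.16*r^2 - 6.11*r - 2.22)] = ((55.0162 - 4.3296*r)*(-0.16*r^2 + 6.11*r + 2.22) - (0.32*r - 6.11)*(0.64*r - 12.22)*(4.51*r + 0.3))/(-0.16*r^2 + 6.11*r + 2.22)^3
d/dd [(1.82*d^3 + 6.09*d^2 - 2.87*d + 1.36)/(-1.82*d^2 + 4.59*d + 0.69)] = (-3.3124*d^4 + 16.7076*d^3 + 26.4971*d^2 + 13.3546*d - 8.2227)/(3.3124*d^4 - 16.7076*d^3 + 18.5565*d^2 + 6.3342*d + 0.4761)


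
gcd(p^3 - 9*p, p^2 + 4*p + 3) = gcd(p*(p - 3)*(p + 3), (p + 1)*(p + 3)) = p + 3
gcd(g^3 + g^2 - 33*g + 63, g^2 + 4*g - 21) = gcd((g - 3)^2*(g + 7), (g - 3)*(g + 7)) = g^2 + 4*g - 21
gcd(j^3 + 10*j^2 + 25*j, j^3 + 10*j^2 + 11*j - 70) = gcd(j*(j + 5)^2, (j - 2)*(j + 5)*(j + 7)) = j + 5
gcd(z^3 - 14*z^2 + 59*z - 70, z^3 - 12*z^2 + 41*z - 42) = z^2 - 9*z + 14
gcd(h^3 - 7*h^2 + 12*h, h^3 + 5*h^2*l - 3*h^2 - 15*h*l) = h^2 - 3*h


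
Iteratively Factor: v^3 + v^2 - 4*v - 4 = (v + 2)*(v^2 - v - 2) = (v - 2)*(v + 2)*(v + 1)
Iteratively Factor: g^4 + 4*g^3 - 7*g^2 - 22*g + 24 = (g - 1)*(g^3 + 5*g^2 - 2*g - 24) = (g - 2)*(g - 1)*(g^2 + 7*g + 12) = (g - 2)*(g - 1)*(g + 4)*(g + 3)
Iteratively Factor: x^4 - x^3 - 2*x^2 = (x)*(x^3 - x^2 - 2*x) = x*(x + 1)*(x^2 - 2*x) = x^2*(x + 1)*(x - 2)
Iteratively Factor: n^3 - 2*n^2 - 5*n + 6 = (n + 2)*(n^2 - 4*n + 3) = (n - 1)*(n + 2)*(n - 3)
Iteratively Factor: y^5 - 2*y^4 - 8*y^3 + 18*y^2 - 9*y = (y - 1)*(y^4 - y^3 - 9*y^2 + 9*y) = (y - 1)^2*(y^3 - 9*y) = y*(y - 1)^2*(y^2 - 9) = y*(y - 3)*(y - 1)^2*(y + 3)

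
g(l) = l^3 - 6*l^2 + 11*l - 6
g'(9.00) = 146.00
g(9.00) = 336.00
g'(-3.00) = 74.00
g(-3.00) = -120.00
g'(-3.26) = 82.00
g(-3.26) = -140.27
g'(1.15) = 1.17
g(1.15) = 0.24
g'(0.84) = 3.04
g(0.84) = -0.40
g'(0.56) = 5.22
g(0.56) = -1.55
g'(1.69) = -0.71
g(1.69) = 0.28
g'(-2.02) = 47.48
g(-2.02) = -60.94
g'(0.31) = 7.57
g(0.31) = -3.14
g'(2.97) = 1.82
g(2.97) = -0.06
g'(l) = 3*l^2 - 12*l + 11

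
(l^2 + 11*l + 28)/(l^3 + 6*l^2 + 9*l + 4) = (l + 7)/(l^2 + 2*l + 1)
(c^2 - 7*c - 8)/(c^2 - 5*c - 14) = (-c^2 + 7*c + 8)/(-c^2 + 5*c + 14)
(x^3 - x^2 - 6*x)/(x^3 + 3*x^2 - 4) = x*(x - 3)/(x^2 + x - 2)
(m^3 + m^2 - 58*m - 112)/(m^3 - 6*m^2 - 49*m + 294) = (m^2 - 6*m - 16)/(m^2 - 13*m + 42)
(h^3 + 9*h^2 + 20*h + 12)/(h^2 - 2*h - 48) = (h^2 + 3*h + 2)/(h - 8)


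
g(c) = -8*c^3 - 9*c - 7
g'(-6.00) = -873.00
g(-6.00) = 1775.00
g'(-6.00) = -873.00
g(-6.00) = 1775.00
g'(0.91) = -28.87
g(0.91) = -21.22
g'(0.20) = -9.96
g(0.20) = -8.86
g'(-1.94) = -99.33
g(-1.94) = 68.87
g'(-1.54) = -65.92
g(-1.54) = 36.08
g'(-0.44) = -13.65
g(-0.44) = -2.36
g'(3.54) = -309.76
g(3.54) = -393.75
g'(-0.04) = -9.04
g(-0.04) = -6.64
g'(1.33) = -51.45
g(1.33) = -37.79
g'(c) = -24*c^2 - 9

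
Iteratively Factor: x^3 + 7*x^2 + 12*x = (x + 3)*(x^2 + 4*x) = (x + 3)*(x + 4)*(x)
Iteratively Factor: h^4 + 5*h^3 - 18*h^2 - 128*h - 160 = (h + 4)*(h^3 + h^2 - 22*h - 40) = (h + 4)^2*(h^2 - 3*h - 10) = (h + 2)*(h + 4)^2*(h - 5)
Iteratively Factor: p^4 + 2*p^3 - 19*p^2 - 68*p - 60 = (p + 3)*(p^3 - p^2 - 16*p - 20) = (p + 2)*(p + 3)*(p^2 - 3*p - 10) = (p - 5)*(p + 2)*(p + 3)*(p + 2)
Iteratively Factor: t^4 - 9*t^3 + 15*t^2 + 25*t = (t - 5)*(t^3 - 4*t^2 - 5*t) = (t - 5)^2*(t^2 + t) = (t - 5)^2*(t + 1)*(t)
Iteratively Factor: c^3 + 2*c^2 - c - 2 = (c + 1)*(c^2 + c - 2) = (c - 1)*(c + 1)*(c + 2)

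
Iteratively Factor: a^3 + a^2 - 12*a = (a)*(a^2 + a - 12) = a*(a + 4)*(a - 3)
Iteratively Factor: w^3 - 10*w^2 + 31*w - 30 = (w - 5)*(w^2 - 5*w + 6) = (w - 5)*(w - 3)*(w - 2)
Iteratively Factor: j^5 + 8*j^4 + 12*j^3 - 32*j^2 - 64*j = (j + 2)*(j^4 + 6*j^3 - 32*j) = (j + 2)*(j + 4)*(j^3 + 2*j^2 - 8*j) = j*(j + 2)*(j + 4)*(j^2 + 2*j - 8) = j*(j + 2)*(j + 4)^2*(j - 2)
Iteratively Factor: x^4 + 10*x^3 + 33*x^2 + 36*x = (x + 4)*(x^3 + 6*x^2 + 9*x) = (x + 3)*(x + 4)*(x^2 + 3*x) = (x + 3)^2*(x + 4)*(x)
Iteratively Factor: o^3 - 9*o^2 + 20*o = (o - 4)*(o^2 - 5*o) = (o - 5)*(o - 4)*(o)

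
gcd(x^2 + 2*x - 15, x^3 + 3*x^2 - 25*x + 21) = x - 3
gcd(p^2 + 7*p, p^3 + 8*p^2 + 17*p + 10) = 1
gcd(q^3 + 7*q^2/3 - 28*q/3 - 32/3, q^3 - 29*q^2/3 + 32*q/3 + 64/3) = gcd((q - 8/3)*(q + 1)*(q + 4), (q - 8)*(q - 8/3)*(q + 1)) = q^2 - 5*q/3 - 8/3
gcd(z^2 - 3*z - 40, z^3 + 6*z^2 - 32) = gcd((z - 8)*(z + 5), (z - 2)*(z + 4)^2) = 1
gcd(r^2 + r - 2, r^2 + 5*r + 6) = r + 2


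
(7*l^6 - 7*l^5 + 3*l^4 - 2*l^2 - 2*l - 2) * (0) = 0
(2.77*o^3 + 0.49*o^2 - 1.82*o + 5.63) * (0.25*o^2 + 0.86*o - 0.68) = 0.6925*o^5 + 2.5047*o^4 - 1.9172*o^3 - 0.4909*o^2 + 6.0794*o - 3.8284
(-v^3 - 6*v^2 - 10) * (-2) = 2*v^3 + 12*v^2 + 20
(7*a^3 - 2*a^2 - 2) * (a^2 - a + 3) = 7*a^5 - 9*a^4 + 23*a^3 - 8*a^2 + 2*a - 6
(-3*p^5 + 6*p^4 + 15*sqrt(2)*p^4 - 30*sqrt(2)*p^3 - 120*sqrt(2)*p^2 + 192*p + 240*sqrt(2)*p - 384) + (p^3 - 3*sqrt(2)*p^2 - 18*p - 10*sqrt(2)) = -3*p^5 + 6*p^4 + 15*sqrt(2)*p^4 - 30*sqrt(2)*p^3 + p^3 - 123*sqrt(2)*p^2 + 174*p + 240*sqrt(2)*p - 384 - 10*sqrt(2)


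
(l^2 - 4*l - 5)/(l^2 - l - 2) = (l - 5)/(l - 2)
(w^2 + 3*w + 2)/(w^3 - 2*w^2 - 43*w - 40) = (w + 2)/(w^2 - 3*w - 40)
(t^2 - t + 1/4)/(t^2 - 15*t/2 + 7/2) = (t - 1/2)/(t - 7)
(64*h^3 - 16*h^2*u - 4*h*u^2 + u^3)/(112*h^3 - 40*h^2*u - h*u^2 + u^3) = (4*h + u)/(7*h + u)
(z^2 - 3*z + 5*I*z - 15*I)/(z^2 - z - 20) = (z^2 + z*(-3 + 5*I) - 15*I)/(z^2 - z - 20)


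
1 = 1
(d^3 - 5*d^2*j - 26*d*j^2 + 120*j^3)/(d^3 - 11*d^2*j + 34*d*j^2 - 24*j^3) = (d + 5*j)/(d - j)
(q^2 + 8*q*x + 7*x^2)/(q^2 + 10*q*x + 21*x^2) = (q + x)/(q + 3*x)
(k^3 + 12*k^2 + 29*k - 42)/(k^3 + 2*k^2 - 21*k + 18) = (k + 7)/(k - 3)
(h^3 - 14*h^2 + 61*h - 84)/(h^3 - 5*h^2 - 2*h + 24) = (h - 7)/(h + 2)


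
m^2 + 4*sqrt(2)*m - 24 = (m - 2*sqrt(2))*(m + 6*sqrt(2))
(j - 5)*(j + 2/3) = j^2 - 13*j/3 - 10/3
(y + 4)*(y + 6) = y^2 + 10*y + 24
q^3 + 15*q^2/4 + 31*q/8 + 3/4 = (q + 1/4)*(q + 3/2)*(q + 2)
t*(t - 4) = t^2 - 4*t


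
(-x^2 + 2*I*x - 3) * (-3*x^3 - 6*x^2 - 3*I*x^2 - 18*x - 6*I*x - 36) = 3*x^5 + 6*x^4 - 3*I*x^4 + 33*x^3 - 6*I*x^3 + 66*x^2 - 27*I*x^2 + 54*x - 54*I*x + 108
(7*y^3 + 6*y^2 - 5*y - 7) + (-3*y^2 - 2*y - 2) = 7*y^3 + 3*y^2 - 7*y - 9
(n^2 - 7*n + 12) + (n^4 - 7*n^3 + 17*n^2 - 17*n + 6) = n^4 - 7*n^3 + 18*n^2 - 24*n + 18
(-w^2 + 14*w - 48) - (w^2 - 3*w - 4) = -2*w^2 + 17*w - 44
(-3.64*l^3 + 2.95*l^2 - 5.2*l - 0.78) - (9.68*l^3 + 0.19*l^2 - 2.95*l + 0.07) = -13.32*l^3 + 2.76*l^2 - 2.25*l - 0.85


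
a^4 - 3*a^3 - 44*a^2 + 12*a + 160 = (a - 8)*(a - 2)*(a + 2)*(a + 5)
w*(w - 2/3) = w^2 - 2*w/3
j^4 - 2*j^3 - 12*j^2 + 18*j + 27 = (j - 3)^2*(j + 1)*(j + 3)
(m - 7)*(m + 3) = m^2 - 4*m - 21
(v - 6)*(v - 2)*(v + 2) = v^3 - 6*v^2 - 4*v + 24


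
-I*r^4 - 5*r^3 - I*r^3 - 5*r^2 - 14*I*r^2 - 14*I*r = r*(r - 7*I)*(r + 2*I)*(-I*r - I)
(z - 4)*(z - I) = z^2 - 4*z - I*z + 4*I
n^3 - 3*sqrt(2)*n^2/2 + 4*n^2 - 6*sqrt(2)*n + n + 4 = (n + 4)*(n - sqrt(2))*(n - sqrt(2)/2)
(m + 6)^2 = m^2 + 12*m + 36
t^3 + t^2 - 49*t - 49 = (t - 7)*(t + 1)*(t + 7)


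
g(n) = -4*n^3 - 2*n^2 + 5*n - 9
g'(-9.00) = -931.00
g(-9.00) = 2700.00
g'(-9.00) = -931.00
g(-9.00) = 2700.00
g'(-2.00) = -35.00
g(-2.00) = 5.00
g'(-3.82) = -154.83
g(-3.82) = 165.69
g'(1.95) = -48.43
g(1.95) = -36.51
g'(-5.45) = -329.63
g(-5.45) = 551.86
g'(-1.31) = -10.35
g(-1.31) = -9.99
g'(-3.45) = -124.03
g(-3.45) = 114.20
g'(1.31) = -20.83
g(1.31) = -14.87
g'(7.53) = -705.53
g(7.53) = -1792.58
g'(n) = -12*n^2 - 4*n + 5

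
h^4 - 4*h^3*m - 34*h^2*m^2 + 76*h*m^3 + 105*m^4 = (h - 7*m)*(h - 3*m)*(h + m)*(h + 5*m)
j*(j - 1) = j^2 - j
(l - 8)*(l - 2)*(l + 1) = l^3 - 9*l^2 + 6*l + 16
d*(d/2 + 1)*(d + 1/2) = d^3/2 + 5*d^2/4 + d/2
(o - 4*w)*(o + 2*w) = o^2 - 2*o*w - 8*w^2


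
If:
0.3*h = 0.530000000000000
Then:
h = 1.77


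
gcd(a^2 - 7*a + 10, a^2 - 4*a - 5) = a - 5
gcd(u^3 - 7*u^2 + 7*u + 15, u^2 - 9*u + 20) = u - 5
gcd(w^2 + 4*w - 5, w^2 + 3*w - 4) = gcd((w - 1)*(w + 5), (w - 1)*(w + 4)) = w - 1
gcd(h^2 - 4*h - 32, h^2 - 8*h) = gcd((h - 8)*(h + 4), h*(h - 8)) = h - 8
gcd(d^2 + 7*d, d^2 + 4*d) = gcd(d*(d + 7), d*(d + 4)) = d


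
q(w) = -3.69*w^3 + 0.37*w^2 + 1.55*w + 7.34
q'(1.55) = -23.90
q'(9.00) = -888.46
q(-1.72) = 24.54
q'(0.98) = -8.36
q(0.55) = 7.69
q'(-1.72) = -32.47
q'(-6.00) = -401.41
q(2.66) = -55.37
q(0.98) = 5.74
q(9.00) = -2638.75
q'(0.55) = -1.39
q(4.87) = -402.54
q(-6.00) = 808.40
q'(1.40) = -19.11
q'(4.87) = -257.39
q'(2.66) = -74.81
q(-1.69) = 23.59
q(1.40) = 0.11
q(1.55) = -3.11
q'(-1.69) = -31.32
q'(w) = -11.07*w^2 + 0.74*w + 1.55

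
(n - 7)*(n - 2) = n^2 - 9*n + 14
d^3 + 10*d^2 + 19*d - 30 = (d - 1)*(d + 5)*(d + 6)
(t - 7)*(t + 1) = t^2 - 6*t - 7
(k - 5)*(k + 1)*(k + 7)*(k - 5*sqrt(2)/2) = k^4 - 5*sqrt(2)*k^3/2 + 3*k^3 - 33*k^2 - 15*sqrt(2)*k^2/2 - 35*k + 165*sqrt(2)*k/2 + 175*sqrt(2)/2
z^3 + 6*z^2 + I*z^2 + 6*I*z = z*(z + 6)*(z + I)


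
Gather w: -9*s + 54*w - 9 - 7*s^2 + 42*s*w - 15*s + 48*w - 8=-7*s^2 - 24*s + w*(42*s + 102) - 17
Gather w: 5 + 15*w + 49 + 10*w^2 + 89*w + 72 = 10*w^2 + 104*w + 126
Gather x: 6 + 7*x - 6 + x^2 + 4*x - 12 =x^2 + 11*x - 12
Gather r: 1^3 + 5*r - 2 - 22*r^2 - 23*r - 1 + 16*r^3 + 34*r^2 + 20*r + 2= 16*r^3 + 12*r^2 + 2*r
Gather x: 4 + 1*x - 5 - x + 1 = 0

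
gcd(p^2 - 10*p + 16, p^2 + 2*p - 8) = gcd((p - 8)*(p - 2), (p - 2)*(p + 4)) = p - 2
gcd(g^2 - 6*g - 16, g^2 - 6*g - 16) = g^2 - 6*g - 16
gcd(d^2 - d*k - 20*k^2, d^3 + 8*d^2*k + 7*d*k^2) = 1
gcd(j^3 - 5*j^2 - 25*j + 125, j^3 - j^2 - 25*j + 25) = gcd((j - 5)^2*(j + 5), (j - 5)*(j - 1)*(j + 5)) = j^2 - 25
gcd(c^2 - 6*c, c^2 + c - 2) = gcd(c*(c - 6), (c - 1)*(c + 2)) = 1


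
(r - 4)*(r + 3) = r^2 - r - 12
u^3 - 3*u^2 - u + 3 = (u - 3)*(u - 1)*(u + 1)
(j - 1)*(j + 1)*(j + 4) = j^3 + 4*j^2 - j - 4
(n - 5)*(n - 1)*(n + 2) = n^3 - 4*n^2 - 7*n + 10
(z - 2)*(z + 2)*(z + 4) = z^3 + 4*z^2 - 4*z - 16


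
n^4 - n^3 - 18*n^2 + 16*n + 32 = (n - 4)*(n - 2)*(n + 1)*(n + 4)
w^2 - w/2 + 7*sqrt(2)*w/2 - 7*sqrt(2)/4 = (w - 1/2)*(w + 7*sqrt(2)/2)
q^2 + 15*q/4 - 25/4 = (q - 5/4)*(q + 5)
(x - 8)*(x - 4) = x^2 - 12*x + 32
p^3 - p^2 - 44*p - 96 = (p - 8)*(p + 3)*(p + 4)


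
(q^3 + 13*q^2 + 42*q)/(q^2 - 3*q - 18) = q*(q^2 + 13*q + 42)/(q^2 - 3*q - 18)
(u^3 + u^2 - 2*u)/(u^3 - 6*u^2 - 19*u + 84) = u*(u^2 + u - 2)/(u^3 - 6*u^2 - 19*u + 84)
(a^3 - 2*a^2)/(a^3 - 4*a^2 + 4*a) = a/(a - 2)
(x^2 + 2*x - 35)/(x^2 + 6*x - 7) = (x - 5)/(x - 1)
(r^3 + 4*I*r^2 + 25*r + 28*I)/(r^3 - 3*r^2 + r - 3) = (r^2 + 3*I*r + 28)/(r^2 - r*(3 + I) + 3*I)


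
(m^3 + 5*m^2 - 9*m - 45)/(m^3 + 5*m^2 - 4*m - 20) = (m^2 - 9)/(m^2 - 4)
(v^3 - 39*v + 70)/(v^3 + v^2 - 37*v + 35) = (v - 2)/(v - 1)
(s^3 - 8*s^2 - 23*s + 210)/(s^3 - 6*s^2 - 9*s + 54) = (s^2 - 2*s - 35)/(s^2 - 9)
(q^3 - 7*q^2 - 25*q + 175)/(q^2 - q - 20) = (q^2 - 2*q - 35)/(q + 4)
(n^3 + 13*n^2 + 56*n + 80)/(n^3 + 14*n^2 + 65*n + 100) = (n + 4)/(n + 5)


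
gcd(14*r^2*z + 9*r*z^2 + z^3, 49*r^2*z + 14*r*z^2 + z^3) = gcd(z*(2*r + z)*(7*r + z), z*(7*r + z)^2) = 7*r*z + z^2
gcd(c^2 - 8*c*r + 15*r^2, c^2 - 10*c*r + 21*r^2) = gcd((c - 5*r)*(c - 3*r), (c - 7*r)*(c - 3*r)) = -c + 3*r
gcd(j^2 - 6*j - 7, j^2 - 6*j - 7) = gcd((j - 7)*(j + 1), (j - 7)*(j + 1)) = j^2 - 6*j - 7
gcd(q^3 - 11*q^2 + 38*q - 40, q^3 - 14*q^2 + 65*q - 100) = q^2 - 9*q + 20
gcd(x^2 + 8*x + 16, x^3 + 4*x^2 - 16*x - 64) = x^2 + 8*x + 16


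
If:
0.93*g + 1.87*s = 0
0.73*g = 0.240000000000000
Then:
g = 0.33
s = -0.16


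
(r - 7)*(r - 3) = r^2 - 10*r + 21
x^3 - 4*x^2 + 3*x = x*(x - 3)*(x - 1)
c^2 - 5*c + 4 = (c - 4)*(c - 1)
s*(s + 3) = s^2 + 3*s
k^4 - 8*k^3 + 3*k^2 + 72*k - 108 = (k - 6)*(k - 3)*(k - 2)*(k + 3)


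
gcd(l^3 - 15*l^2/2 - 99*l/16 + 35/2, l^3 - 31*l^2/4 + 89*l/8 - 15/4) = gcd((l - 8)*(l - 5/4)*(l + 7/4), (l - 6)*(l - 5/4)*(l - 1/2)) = l - 5/4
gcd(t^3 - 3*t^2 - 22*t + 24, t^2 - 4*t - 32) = t + 4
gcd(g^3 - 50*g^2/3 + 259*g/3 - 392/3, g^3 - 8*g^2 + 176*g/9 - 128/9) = g - 8/3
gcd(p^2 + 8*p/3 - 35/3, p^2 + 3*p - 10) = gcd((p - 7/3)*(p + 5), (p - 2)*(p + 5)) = p + 5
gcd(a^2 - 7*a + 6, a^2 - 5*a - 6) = a - 6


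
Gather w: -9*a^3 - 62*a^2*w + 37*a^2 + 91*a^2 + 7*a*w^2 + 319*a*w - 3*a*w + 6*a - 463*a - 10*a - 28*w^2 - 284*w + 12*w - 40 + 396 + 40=-9*a^3 + 128*a^2 - 467*a + w^2*(7*a - 28) + w*(-62*a^2 + 316*a - 272) + 396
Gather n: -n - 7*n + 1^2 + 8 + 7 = 16 - 8*n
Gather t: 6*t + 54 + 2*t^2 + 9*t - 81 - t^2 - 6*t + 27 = t^2 + 9*t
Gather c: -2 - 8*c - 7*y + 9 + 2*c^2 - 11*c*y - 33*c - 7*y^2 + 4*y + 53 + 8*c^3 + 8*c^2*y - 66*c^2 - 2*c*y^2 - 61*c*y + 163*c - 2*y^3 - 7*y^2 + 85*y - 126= 8*c^3 + c^2*(8*y - 64) + c*(-2*y^2 - 72*y + 122) - 2*y^3 - 14*y^2 + 82*y - 66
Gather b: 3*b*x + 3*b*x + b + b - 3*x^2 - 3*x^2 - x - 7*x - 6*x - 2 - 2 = b*(6*x + 2) - 6*x^2 - 14*x - 4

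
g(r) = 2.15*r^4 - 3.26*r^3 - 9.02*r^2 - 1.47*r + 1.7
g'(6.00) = 1395.81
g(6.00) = 1750.40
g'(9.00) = 5313.39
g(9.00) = 10987.46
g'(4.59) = 541.32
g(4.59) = 443.98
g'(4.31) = 427.65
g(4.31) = 308.71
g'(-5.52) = -1646.38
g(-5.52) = 2279.45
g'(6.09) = 1468.40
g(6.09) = 1879.27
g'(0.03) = -2.02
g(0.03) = 1.65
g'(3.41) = 164.30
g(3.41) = 53.24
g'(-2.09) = -85.00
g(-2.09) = 36.16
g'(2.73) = 51.37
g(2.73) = -16.44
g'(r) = 8.6*r^3 - 9.78*r^2 - 18.04*r - 1.47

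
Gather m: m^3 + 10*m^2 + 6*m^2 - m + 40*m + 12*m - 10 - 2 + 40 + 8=m^3 + 16*m^2 + 51*m + 36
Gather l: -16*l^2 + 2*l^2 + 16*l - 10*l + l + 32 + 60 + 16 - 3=-14*l^2 + 7*l + 105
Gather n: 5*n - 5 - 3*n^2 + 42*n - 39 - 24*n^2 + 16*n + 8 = -27*n^2 + 63*n - 36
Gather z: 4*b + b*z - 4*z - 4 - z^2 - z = 4*b - z^2 + z*(b - 5) - 4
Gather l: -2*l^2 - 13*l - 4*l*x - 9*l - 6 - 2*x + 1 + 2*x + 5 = -2*l^2 + l*(-4*x - 22)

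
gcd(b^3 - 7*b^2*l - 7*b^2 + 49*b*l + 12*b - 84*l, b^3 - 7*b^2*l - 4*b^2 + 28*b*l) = b^2 - 7*b*l - 4*b + 28*l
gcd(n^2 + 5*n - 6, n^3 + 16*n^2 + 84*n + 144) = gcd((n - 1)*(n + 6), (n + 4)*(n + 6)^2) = n + 6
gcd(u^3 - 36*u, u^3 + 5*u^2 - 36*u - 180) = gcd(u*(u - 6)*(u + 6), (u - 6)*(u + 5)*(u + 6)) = u^2 - 36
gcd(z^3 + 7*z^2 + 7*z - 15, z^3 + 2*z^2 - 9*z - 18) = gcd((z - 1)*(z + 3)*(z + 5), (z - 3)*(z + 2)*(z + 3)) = z + 3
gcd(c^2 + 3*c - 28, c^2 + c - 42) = c + 7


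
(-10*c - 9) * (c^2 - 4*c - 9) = -10*c^3 + 31*c^2 + 126*c + 81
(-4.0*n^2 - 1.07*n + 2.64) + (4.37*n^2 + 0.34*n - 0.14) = 0.37*n^2 - 0.73*n + 2.5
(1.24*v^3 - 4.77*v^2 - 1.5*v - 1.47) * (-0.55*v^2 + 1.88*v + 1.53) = -0.682*v^5 + 4.9547*v^4 - 6.2454*v^3 - 9.3096*v^2 - 5.0586*v - 2.2491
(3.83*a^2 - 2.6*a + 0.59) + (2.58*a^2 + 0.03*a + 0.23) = 6.41*a^2 - 2.57*a + 0.82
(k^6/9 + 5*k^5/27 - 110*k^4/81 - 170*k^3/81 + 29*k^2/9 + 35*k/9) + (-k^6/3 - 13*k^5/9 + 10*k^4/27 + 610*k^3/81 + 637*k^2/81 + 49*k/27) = -2*k^6/9 - 34*k^5/27 - 80*k^4/81 + 440*k^3/81 + 898*k^2/81 + 154*k/27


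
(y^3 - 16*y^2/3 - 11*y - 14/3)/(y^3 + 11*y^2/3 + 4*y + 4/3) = (y - 7)/(y + 2)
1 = 1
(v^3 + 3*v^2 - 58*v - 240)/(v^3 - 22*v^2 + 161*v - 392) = (v^2 + 11*v + 30)/(v^2 - 14*v + 49)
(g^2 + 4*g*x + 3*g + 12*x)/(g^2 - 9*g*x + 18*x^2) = (g^2 + 4*g*x + 3*g + 12*x)/(g^2 - 9*g*x + 18*x^2)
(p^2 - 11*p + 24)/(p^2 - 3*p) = (p - 8)/p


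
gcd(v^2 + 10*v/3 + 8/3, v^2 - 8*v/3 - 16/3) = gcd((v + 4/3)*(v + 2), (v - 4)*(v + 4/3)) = v + 4/3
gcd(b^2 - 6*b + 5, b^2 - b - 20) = b - 5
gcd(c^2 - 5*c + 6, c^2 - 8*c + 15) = c - 3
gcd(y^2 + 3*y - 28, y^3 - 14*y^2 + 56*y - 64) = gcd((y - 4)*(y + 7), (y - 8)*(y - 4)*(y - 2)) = y - 4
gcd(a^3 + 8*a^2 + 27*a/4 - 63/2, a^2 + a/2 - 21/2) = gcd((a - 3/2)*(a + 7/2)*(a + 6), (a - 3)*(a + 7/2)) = a + 7/2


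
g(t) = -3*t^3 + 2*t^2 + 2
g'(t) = -9*t^2 + 4*t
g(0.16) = 2.04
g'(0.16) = 0.41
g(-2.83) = 86.01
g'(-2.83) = -83.40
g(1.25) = -0.73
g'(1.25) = -9.06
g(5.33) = -395.44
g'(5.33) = -234.36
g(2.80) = -48.18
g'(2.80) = -59.36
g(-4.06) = 235.74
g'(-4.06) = -164.59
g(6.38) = -695.67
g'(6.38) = -340.82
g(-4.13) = 247.45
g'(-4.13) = -170.03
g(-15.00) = 10577.00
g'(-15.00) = -2085.00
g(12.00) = -4894.00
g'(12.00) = -1248.00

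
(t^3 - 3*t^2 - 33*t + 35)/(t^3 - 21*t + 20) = (t - 7)/(t - 4)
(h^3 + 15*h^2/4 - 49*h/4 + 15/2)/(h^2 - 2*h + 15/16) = 4*(h^2 + 5*h - 6)/(4*h - 3)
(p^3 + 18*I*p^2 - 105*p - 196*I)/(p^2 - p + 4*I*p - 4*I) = (p^2 + 14*I*p - 49)/(p - 1)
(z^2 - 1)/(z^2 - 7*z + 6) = (z + 1)/(z - 6)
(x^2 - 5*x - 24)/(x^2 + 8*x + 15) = (x - 8)/(x + 5)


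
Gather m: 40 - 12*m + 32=72 - 12*m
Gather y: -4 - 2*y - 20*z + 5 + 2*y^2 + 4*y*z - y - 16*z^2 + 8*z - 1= 2*y^2 + y*(4*z - 3) - 16*z^2 - 12*z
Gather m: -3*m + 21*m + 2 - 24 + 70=18*m + 48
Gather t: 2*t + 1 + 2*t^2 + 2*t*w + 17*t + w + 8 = 2*t^2 + t*(2*w + 19) + w + 9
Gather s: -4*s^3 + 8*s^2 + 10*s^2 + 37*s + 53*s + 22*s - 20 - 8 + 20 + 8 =-4*s^3 + 18*s^2 + 112*s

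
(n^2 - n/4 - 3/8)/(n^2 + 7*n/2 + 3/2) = (n - 3/4)/(n + 3)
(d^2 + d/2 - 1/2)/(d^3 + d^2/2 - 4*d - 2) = (2*d^2 + d - 1)/(2*d^3 + d^2 - 8*d - 4)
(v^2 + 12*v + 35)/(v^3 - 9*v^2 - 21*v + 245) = (v + 7)/(v^2 - 14*v + 49)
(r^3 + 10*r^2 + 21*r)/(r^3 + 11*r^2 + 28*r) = (r + 3)/(r + 4)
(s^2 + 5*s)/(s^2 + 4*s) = (s + 5)/(s + 4)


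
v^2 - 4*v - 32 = (v - 8)*(v + 4)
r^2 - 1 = (r - 1)*(r + 1)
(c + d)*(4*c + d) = 4*c^2 + 5*c*d + d^2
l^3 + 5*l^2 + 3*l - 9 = (l - 1)*(l + 3)^2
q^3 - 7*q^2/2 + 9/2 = (q - 3)*(q - 3/2)*(q + 1)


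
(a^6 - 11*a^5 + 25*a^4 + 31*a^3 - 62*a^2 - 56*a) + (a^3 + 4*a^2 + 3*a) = a^6 - 11*a^5 + 25*a^4 + 32*a^3 - 58*a^2 - 53*a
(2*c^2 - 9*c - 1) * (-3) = -6*c^2 + 27*c + 3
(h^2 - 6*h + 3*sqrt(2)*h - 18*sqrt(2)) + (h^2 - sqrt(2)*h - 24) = 2*h^2 - 6*h + 2*sqrt(2)*h - 18*sqrt(2) - 24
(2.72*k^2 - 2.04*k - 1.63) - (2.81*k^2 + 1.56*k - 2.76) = -0.0899999999999999*k^2 - 3.6*k + 1.13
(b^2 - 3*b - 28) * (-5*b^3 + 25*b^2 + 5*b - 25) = -5*b^5 + 40*b^4 + 70*b^3 - 740*b^2 - 65*b + 700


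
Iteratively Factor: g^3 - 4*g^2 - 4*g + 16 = (g + 2)*(g^2 - 6*g + 8) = (g - 2)*(g + 2)*(g - 4)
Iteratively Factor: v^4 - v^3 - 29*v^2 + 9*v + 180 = (v + 3)*(v^3 - 4*v^2 - 17*v + 60) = (v - 3)*(v + 3)*(v^2 - v - 20) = (v - 3)*(v + 3)*(v + 4)*(v - 5)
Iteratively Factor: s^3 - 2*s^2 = (s)*(s^2 - 2*s) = s*(s - 2)*(s)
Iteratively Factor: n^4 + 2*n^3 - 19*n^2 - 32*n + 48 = (n + 4)*(n^3 - 2*n^2 - 11*n + 12) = (n + 3)*(n + 4)*(n^2 - 5*n + 4) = (n - 1)*(n + 3)*(n + 4)*(n - 4)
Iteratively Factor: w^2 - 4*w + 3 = (w - 3)*(w - 1)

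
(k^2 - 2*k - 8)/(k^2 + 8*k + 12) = (k - 4)/(k + 6)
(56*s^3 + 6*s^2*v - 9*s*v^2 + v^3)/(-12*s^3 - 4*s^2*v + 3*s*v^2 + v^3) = (-28*s^2 + 11*s*v - v^2)/(6*s^2 - s*v - v^2)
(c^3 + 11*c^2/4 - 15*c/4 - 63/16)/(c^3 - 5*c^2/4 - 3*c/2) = (c^2 + 2*c - 21/4)/(c*(c - 2))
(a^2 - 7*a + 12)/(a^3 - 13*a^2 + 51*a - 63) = (a - 4)/(a^2 - 10*a + 21)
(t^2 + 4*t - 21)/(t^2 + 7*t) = (t - 3)/t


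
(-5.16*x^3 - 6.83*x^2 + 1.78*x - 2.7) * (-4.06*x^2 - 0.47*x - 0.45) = 20.9496*x^5 + 30.155*x^4 - 1.6947*x^3 + 13.1989*x^2 + 0.468*x + 1.215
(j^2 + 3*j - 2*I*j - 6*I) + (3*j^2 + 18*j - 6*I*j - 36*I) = 4*j^2 + 21*j - 8*I*j - 42*I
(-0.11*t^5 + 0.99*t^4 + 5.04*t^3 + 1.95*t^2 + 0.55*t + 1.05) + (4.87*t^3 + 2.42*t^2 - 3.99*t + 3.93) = -0.11*t^5 + 0.99*t^4 + 9.91*t^3 + 4.37*t^2 - 3.44*t + 4.98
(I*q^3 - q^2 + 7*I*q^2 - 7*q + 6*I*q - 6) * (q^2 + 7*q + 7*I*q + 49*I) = I*q^5 - 8*q^4 + 14*I*q^4 - 112*q^3 + 48*I*q^3 - 440*q^2 - 56*I*q^2 - 336*q - 385*I*q - 294*I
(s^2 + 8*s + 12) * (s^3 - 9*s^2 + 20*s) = s^5 - s^4 - 40*s^3 + 52*s^2 + 240*s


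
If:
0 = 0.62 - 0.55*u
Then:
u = 1.13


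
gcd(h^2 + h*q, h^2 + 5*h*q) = h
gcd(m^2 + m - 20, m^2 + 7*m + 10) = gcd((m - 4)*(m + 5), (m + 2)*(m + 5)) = m + 5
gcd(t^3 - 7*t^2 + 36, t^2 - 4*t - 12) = t^2 - 4*t - 12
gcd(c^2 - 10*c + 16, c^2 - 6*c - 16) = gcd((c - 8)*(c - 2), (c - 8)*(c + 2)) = c - 8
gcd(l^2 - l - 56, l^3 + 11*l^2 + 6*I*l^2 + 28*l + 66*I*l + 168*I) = l + 7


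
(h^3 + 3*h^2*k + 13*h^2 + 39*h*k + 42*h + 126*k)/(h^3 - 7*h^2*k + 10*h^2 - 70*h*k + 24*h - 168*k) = (h^2 + 3*h*k + 7*h + 21*k)/(h^2 - 7*h*k + 4*h - 28*k)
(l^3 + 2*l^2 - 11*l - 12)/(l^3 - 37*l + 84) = (l^2 + 5*l + 4)/(l^2 + 3*l - 28)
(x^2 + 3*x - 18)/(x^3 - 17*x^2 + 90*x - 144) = (x + 6)/(x^2 - 14*x + 48)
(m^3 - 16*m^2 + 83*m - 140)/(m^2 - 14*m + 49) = (m^2 - 9*m + 20)/(m - 7)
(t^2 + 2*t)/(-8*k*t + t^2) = (t + 2)/(-8*k + t)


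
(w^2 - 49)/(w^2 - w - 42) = (w + 7)/(w + 6)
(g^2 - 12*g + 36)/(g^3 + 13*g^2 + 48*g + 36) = (g^2 - 12*g + 36)/(g^3 + 13*g^2 + 48*g + 36)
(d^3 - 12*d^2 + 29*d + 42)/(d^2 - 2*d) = (d^3 - 12*d^2 + 29*d + 42)/(d*(d - 2))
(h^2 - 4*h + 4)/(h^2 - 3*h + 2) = (h - 2)/(h - 1)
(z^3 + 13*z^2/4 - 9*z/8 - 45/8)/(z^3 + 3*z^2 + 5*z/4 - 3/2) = (4*z^2 + 7*z - 15)/(2*(2*z^2 + 3*z - 2))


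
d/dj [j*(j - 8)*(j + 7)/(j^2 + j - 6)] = (j^4 + 2*j^3 + 37*j^2 + 12*j + 336)/(j^4 + 2*j^3 - 11*j^2 - 12*j + 36)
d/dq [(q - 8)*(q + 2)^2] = (q + 2)*(3*q - 14)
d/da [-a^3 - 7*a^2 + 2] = a*(-3*a - 14)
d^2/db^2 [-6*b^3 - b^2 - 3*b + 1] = -36*b - 2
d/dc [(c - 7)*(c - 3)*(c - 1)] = 3*c^2 - 22*c + 31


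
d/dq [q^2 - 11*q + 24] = 2*q - 11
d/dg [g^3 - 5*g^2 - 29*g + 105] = 3*g^2 - 10*g - 29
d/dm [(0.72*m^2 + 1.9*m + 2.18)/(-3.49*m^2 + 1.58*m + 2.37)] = (7.7686*m^2 + 18.6292*m + 1.0586)/(12.1801*m^4 - 11.0284*m^3 - 14.0462*m^2 + 7.4892*m + 5.6169)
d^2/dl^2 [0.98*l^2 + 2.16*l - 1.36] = 1.96000000000000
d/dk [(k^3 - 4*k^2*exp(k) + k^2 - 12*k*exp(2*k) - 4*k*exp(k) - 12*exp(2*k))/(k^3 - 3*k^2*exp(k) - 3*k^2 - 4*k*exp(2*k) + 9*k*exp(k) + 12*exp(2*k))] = ((-k^3 + 4*k^2*exp(k) - k^2 + 12*k*exp(2*k) + 4*k*exp(k) + 12*exp(2*k))*(-3*k^2*exp(k) + 3*k^2 - 8*k*exp(2*k) + 3*k*exp(k) - 6*k + 20*exp(2*k) + 9*exp(k)) + (k^3 - 3*k^2*exp(k) - 3*k^2 - 4*k*exp(2*k) + 9*k*exp(k) + 12*exp(2*k))*(-4*k^2*exp(k) + 3*k^2 - 24*k*exp(2*k) - 12*k*exp(k) + 2*k - 36*exp(2*k) - 4*exp(k)))/(k^3 - 3*k^2*exp(k) - 3*k^2 - 4*k*exp(2*k) + 9*k*exp(k) + 12*exp(2*k))^2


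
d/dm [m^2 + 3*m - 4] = 2*m + 3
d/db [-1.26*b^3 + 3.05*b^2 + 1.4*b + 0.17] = -3.78*b^2 + 6.1*b + 1.4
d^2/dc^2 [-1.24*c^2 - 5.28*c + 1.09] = -2.48000000000000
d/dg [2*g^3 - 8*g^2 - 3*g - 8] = 6*g^2 - 16*g - 3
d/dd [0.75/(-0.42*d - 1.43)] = 0.315/(0.42*d + 1.43)^2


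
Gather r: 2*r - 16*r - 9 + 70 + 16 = 77 - 14*r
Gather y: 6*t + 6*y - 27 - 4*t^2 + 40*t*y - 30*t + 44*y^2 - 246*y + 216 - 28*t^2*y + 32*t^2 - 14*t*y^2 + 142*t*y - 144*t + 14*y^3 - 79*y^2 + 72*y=28*t^2 - 168*t + 14*y^3 + y^2*(-14*t - 35) + y*(-28*t^2 + 182*t - 168) + 189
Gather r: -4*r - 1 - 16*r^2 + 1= -16*r^2 - 4*r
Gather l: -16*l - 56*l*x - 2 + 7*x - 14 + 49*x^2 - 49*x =l*(-56*x - 16) + 49*x^2 - 42*x - 16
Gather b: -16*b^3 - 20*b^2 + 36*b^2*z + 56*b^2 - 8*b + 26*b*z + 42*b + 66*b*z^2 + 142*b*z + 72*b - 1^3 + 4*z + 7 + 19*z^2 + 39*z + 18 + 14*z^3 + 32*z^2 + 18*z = -16*b^3 + b^2*(36*z + 36) + b*(66*z^2 + 168*z + 106) + 14*z^3 + 51*z^2 + 61*z + 24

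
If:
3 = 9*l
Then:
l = 1/3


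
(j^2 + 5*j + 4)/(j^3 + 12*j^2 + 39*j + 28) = 1/(j + 7)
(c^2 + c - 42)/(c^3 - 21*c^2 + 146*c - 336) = (c + 7)/(c^2 - 15*c + 56)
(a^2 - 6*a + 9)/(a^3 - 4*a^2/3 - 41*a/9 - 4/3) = 9*(a - 3)/(9*a^2 + 15*a + 4)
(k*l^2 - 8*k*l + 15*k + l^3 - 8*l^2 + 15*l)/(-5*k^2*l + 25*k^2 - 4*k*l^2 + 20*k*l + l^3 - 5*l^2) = (3 - l)/(5*k - l)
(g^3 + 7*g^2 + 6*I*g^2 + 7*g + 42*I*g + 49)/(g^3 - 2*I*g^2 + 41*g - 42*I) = (g^2 + 7*g*(1 + I) + 49*I)/(g^2 - I*g + 42)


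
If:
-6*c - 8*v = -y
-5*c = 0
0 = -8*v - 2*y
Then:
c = 0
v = 0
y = 0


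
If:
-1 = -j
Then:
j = 1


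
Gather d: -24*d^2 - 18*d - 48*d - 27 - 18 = -24*d^2 - 66*d - 45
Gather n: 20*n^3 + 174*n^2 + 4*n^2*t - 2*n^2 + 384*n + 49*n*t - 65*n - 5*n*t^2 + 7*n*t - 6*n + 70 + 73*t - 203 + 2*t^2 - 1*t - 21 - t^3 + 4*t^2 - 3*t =20*n^3 + n^2*(4*t + 172) + n*(-5*t^2 + 56*t + 313) - t^3 + 6*t^2 + 69*t - 154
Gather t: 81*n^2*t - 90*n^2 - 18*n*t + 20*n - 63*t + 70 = -90*n^2 + 20*n + t*(81*n^2 - 18*n - 63) + 70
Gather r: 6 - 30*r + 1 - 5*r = 7 - 35*r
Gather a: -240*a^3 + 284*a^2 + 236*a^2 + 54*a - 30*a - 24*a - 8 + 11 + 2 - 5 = -240*a^3 + 520*a^2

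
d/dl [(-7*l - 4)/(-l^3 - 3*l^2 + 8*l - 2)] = (-14*l^3 - 33*l^2 - 24*l + 46)/(l^6 + 6*l^5 - 7*l^4 - 44*l^3 + 76*l^2 - 32*l + 4)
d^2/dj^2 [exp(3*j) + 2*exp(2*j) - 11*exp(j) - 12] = (9*exp(2*j) + 8*exp(j) - 11)*exp(j)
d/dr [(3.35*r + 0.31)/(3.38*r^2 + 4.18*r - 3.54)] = (11.323*r^2 + 14.003*r - (3.35*r + 0.31)*(6.76*r + 4.18) - 11.859)/(3.38*r^2 + 4.18*r - 3.54)^2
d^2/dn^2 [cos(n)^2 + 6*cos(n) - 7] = -6*cos(n) - 2*cos(2*n)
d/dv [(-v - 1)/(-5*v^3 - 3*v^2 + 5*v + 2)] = (5*v^3 + 3*v^2 - 5*v - (v + 1)*(15*v^2 + 6*v - 5) - 2)/(5*v^3 + 3*v^2 - 5*v - 2)^2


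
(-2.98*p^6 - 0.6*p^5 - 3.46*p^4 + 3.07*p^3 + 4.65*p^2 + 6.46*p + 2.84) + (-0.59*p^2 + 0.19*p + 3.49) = -2.98*p^6 - 0.6*p^5 - 3.46*p^4 + 3.07*p^3 + 4.06*p^2 + 6.65*p + 6.33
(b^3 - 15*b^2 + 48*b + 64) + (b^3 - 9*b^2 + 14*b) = 2*b^3 - 24*b^2 + 62*b + 64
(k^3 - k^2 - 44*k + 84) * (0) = 0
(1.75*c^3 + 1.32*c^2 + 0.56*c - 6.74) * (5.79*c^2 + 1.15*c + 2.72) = 10.1325*c^5 + 9.6553*c^4 + 9.5204*c^3 - 34.7902*c^2 - 6.2278*c - 18.3328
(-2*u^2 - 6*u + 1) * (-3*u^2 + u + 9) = 6*u^4 + 16*u^3 - 27*u^2 - 53*u + 9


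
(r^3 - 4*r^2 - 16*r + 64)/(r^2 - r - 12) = (r^2 - 16)/(r + 3)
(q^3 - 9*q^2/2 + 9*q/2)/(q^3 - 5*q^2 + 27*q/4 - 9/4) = 2*q/(2*q - 1)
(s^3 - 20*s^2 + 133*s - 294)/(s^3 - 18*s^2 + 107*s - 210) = (s - 7)/(s - 5)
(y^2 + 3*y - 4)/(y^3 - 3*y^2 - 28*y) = (y - 1)/(y*(y - 7))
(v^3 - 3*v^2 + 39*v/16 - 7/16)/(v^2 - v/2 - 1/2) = (16*v^2 - 32*v + 7)/(8*(2*v + 1))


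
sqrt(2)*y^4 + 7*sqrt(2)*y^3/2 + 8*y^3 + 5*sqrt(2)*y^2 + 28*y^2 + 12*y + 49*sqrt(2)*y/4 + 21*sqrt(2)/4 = (y + 1/2)*(y + 3)*(y + 7*sqrt(2)/2)*(sqrt(2)*y + 1)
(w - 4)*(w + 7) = w^2 + 3*w - 28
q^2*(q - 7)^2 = q^4 - 14*q^3 + 49*q^2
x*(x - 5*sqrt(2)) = x^2 - 5*sqrt(2)*x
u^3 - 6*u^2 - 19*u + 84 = (u - 7)*(u - 3)*(u + 4)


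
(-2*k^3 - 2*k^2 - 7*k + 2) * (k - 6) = -2*k^4 + 10*k^3 + 5*k^2 + 44*k - 12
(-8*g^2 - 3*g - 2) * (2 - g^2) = 8*g^4 + 3*g^3 - 14*g^2 - 6*g - 4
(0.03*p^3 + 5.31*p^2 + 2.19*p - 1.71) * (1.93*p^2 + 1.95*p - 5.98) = 0.0579*p^5 + 10.3068*p^4 + 14.4018*p^3 - 30.7836*p^2 - 16.4307*p + 10.2258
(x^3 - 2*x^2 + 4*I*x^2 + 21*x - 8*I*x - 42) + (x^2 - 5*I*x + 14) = x^3 - x^2 + 4*I*x^2 + 21*x - 13*I*x - 28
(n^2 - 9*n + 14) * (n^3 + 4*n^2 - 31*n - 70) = n^5 - 5*n^4 - 53*n^3 + 265*n^2 + 196*n - 980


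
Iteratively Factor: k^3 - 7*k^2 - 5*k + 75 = (k - 5)*(k^2 - 2*k - 15) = (k - 5)*(k + 3)*(k - 5)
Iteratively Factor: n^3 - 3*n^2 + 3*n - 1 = (n - 1)*(n^2 - 2*n + 1) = (n - 1)^2*(n - 1)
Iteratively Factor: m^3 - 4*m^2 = (m - 4)*(m^2) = m*(m - 4)*(m)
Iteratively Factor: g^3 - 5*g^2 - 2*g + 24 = (g - 3)*(g^2 - 2*g - 8) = (g - 4)*(g - 3)*(g + 2)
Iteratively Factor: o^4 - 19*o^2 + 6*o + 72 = (o - 3)*(o^3 + 3*o^2 - 10*o - 24) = (o - 3)*(o + 2)*(o^2 + o - 12) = (o - 3)*(o + 2)*(o + 4)*(o - 3)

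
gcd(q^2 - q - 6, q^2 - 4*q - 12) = q + 2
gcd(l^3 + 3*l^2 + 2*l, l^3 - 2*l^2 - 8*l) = l^2 + 2*l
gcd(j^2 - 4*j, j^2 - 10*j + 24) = j - 4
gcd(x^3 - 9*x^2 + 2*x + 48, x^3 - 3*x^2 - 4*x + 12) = x^2 - x - 6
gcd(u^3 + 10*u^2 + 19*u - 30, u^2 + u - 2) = u - 1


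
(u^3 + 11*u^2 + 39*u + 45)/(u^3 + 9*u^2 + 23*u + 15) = (u + 3)/(u + 1)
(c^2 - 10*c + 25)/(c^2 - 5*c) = (c - 5)/c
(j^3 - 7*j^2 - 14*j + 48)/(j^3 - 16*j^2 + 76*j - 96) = (j + 3)/(j - 6)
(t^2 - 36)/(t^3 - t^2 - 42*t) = (t - 6)/(t*(t - 7))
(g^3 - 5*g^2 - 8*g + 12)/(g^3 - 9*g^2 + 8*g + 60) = (g - 1)/(g - 5)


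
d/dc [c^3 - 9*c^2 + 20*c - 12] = 3*c^2 - 18*c + 20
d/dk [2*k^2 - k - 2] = 4*k - 1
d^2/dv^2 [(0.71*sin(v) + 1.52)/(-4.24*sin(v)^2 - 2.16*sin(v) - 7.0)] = (12.764096*sin(v)^5 + 102.801344*sin(v)^4 - 110.202688*sin(v)^3 - 348.0536*sin(v)^2 + 54.719792*sin(v) + 97.514176)/(4.24*sin(v)^2 + 2.16*sin(v) + 7.0)^3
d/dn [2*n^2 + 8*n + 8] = 4*n + 8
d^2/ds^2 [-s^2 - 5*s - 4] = -2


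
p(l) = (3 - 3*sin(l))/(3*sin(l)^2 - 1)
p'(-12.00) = -184.83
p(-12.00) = -10.20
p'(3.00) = -0.72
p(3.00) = -2.74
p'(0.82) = -10.01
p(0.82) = 1.34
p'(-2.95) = -8.35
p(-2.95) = -4.01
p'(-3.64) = 31.51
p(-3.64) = -4.98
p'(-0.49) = 105.53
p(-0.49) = -13.15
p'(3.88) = -109.99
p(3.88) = 13.97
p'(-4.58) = 0.21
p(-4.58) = 0.01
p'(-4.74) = -0.04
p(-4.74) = 0.00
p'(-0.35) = 22.94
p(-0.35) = -6.22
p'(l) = -6*(3 - 3*sin(l))*sin(l)*cos(l)/(3*sin(l)^2 - 1)^2 - 3*cos(l)/(3*sin(l)^2 - 1)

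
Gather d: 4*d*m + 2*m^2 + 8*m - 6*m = 4*d*m + 2*m^2 + 2*m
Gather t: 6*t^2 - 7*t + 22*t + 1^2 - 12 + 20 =6*t^2 + 15*t + 9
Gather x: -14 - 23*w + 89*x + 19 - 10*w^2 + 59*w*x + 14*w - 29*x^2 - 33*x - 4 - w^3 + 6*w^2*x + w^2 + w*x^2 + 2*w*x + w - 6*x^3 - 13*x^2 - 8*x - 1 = -w^3 - 9*w^2 - 8*w - 6*x^3 + x^2*(w - 42) + x*(6*w^2 + 61*w + 48)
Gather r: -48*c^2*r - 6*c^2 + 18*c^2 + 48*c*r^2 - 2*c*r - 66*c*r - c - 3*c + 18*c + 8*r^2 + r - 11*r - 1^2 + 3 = 12*c^2 + 14*c + r^2*(48*c + 8) + r*(-48*c^2 - 68*c - 10) + 2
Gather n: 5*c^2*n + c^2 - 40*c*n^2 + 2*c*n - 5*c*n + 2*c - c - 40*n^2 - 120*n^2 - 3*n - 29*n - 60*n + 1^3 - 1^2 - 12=c^2 + c + n^2*(-40*c - 160) + n*(5*c^2 - 3*c - 92) - 12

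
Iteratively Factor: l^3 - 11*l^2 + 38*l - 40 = (l - 2)*(l^2 - 9*l + 20) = (l - 5)*(l - 2)*(l - 4)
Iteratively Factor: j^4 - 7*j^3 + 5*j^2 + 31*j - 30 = (j + 2)*(j^3 - 9*j^2 + 23*j - 15) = (j - 5)*(j + 2)*(j^2 - 4*j + 3) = (j - 5)*(j - 1)*(j + 2)*(j - 3)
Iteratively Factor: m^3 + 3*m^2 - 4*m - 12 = (m + 3)*(m^2 - 4) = (m - 2)*(m + 3)*(m + 2)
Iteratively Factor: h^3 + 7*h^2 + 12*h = (h + 4)*(h^2 + 3*h) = h*(h + 4)*(h + 3)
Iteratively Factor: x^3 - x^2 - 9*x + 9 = (x + 3)*(x^2 - 4*x + 3) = (x - 3)*(x + 3)*(x - 1)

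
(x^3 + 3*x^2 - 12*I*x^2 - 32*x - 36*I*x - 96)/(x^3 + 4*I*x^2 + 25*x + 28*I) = (x^2 + x*(3 - 8*I) - 24*I)/(x^2 + 8*I*x - 7)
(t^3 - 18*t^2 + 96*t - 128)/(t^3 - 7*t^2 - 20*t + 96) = (t^2 - 10*t + 16)/(t^2 + t - 12)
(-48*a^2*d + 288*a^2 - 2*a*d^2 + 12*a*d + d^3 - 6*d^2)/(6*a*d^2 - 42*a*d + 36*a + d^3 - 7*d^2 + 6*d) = (-8*a + d)/(d - 1)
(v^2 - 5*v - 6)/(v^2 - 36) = (v + 1)/(v + 6)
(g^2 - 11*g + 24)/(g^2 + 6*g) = (g^2 - 11*g + 24)/(g*(g + 6))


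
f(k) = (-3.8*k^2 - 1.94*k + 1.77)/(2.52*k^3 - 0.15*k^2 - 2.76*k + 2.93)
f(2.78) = -0.68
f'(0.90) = -2.04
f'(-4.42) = 0.07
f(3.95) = -0.45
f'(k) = (-7.6*k - 1.94)/(2.52*k^3 - 0.15*k^2 - 2.76*k + 2.93) + (-7.56*k^2 + 0.3*k + 2.76)*(-3.8*k^2 - 1.94*k + 1.77)/(2.52*k^3 - 0.15*k^2 - 2.76*k + 2.93)^2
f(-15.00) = 0.10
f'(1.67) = 0.80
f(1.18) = -1.61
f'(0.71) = -3.69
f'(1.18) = 0.29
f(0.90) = -1.41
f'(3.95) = 0.13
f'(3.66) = 0.16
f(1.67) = -1.25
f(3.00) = -0.62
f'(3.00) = 0.25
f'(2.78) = 0.30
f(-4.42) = 0.31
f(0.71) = -0.85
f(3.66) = -0.49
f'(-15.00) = 0.01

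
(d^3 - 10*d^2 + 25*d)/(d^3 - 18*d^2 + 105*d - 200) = d/(d - 8)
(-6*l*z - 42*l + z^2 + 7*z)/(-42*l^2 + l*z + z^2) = (z + 7)/(7*l + z)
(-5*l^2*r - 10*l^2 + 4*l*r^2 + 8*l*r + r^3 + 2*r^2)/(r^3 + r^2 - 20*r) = (-5*l^2*r - 10*l^2 + 4*l*r^2 + 8*l*r + r^3 + 2*r^2)/(r*(r^2 + r - 20))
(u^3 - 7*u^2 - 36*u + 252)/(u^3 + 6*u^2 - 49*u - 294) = (u - 6)/(u + 7)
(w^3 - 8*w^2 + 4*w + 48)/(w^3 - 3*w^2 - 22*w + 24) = (w^2 - 2*w - 8)/(w^2 + 3*w - 4)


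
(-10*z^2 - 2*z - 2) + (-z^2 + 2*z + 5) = 3 - 11*z^2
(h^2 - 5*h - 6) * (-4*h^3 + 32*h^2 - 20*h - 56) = -4*h^5 + 52*h^4 - 156*h^3 - 148*h^2 + 400*h + 336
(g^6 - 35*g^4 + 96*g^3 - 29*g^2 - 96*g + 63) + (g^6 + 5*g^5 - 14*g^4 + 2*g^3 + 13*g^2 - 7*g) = 2*g^6 + 5*g^5 - 49*g^4 + 98*g^3 - 16*g^2 - 103*g + 63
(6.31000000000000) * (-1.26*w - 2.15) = -7.9506*w - 13.5665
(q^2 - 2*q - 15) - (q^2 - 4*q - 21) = 2*q + 6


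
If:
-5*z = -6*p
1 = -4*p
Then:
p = -1/4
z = -3/10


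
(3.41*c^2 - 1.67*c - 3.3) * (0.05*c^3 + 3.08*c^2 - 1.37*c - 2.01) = 0.1705*c^5 + 10.4193*c^4 - 9.9803*c^3 - 14.7302*c^2 + 7.8777*c + 6.633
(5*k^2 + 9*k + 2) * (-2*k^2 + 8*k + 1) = -10*k^4 + 22*k^3 + 73*k^2 + 25*k + 2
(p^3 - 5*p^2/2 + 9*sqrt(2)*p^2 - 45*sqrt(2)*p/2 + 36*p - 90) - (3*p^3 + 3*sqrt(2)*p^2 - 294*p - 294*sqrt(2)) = -2*p^3 - 5*p^2/2 + 6*sqrt(2)*p^2 - 45*sqrt(2)*p/2 + 330*p - 90 + 294*sqrt(2)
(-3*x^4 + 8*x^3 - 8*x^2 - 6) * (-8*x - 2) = 24*x^5 - 58*x^4 + 48*x^3 + 16*x^2 + 48*x + 12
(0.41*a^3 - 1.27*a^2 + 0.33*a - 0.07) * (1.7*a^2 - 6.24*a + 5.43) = 0.697*a^5 - 4.7174*a^4 + 10.7121*a^3 - 9.0743*a^2 + 2.2287*a - 0.3801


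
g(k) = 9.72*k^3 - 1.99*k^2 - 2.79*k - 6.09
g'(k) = 29.16*k^2 - 3.98*k - 2.79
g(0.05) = -6.23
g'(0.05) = -2.92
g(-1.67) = -52.25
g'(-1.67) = 85.18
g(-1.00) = -15.01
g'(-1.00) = 30.35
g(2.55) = 135.03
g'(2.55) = 176.67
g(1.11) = 1.65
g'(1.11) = 28.72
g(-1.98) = -83.82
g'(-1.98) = 119.41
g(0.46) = -6.85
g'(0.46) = 1.55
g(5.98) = 1984.66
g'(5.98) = 1016.18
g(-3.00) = -278.07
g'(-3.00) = 271.59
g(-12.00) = -17055.33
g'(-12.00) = 4244.01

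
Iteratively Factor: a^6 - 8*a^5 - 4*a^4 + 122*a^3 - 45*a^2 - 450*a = (a - 5)*(a^5 - 3*a^4 - 19*a^3 + 27*a^2 + 90*a) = (a - 5)*(a + 3)*(a^4 - 6*a^3 - a^2 + 30*a) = (a - 5)*(a + 2)*(a + 3)*(a^3 - 8*a^2 + 15*a) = (a - 5)^2*(a + 2)*(a + 3)*(a^2 - 3*a) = (a - 5)^2*(a - 3)*(a + 2)*(a + 3)*(a)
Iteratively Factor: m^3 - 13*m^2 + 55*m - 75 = (m - 3)*(m^2 - 10*m + 25) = (m - 5)*(m - 3)*(m - 5)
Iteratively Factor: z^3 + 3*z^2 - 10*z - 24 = (z + 4)*(z^2 - z - 6) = (z - 3)*(z + 4)*(z + 2)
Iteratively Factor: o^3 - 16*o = (o)*(o^2 - 16) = o*(o + 4)*(o - 4)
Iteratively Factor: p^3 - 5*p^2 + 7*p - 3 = (p - 1)*(p^2 - 4*p + 3) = (p - 1)^2*(p - 3)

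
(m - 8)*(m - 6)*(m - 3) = m^3 - 17*m^2 + 90*m - 144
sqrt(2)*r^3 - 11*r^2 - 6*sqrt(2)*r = r*(r - 6*sqrt(2))*(sqrt(2)*r + 1)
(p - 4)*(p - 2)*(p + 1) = p^3 - 5*p^2 + 2*p + 8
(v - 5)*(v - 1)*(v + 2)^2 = v^4 - 2*v^3 - 15*v^2 - 4*v + 20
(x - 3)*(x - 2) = x^2 - 5*x + 6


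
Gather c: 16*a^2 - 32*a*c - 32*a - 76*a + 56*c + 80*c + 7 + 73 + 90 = 16*a^2 - 108*a + c*(136 - 32*a) + 170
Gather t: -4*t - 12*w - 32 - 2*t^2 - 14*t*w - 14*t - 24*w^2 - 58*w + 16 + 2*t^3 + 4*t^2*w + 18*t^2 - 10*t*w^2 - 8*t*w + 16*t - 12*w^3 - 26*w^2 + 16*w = 2*t^3 + t^2*(4*w + 16) + t*(-10*w^2 - 22*w - 2) - 12*w^3 - 50*w^2 - 54*w - 16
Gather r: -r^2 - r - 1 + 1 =-r^2 - r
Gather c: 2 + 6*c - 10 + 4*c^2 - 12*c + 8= 4*c^2 - 6*c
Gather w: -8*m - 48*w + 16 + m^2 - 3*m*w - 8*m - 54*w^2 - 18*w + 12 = m^2 - 16*m - 54*w^2 + w*(-3*m - 66) + 28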